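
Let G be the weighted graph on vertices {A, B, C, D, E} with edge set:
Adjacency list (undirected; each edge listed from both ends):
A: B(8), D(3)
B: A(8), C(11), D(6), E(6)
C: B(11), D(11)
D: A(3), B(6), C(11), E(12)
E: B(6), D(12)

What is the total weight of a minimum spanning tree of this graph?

Prim, starting at C.
Step 1: cheapest edge leaving the tree is B—C (11); add B.
Step 2: cheapest edge leaving the tree is B—D (6); add D.
Step 3: cheapest edge leaving the tree is A—D (3); add A.
Step 4: cheapest edge leaving the tree is B—E (6); add E.
MST edges: B—C, B—D, A—D, B—E; total weight 11+6+3+6 = 26.

26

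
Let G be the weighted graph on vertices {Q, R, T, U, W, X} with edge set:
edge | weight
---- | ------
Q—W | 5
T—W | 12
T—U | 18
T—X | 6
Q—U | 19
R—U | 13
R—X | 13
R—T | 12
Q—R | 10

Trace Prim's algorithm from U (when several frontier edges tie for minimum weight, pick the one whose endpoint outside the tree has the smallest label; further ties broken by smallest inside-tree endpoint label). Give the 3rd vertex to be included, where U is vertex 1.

Q

Prim's algorithm from U:
Step 1: frontier [R—U 13, T—U 18, Q—U 19] → take R—U (13); add R.
Step 2: frontier [Q—R 10, R—T 12, R—X 13, T—U 18, Q—U 19] → take Q—R (10); add Q.
Step 3: frontier [Q—W 5, R—T 12, R—X 13, T—U 18] → take Q—W (5); add W.
Step 4: frontier [R—T 12, R—X 13, T—U 18, T—W 12] → take R—T (12); add T.
Step 5: frontier [R—X 13, T—X 6] → take T—X (6); add X.
Vertex order: U, R, Q, W, T, X. The 3rd vertex is Q.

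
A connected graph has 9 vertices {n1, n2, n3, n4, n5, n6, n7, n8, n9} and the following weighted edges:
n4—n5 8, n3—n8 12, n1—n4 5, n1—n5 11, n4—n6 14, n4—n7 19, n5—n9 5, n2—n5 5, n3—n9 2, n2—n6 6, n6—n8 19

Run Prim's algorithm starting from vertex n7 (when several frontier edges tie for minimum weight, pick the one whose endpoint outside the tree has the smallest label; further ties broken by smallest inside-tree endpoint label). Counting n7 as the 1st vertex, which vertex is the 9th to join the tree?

Grow the tree from n7 using Prim:
Step 1: cheapest edge leaving the tree is n4—n7 (19); add n4.
Step 2: cheapest edge leaving the tree is n1—n4 (5); add n1.
Step 3: cheapest edge leaving the tree is n4—n5 (8); add n5.
Step 4: cheapest edge leaving the tree is n2—n5 (5); add n2.
Step 5: cheapest edge leaving the tree is n5—n9 (5); add n9.
Step 6: cheapest edge leaving the tree is n3—n9 (2); add n3.
Step 7: cheapest edge leaving the tree is n2—n6 (6); add n6.
Step 8: cheapest edge leaving the tree is n3—n8 (12); add n8.
Vertex order: n7, n4, n1, n5, n2, n9, n3, n6, n8. The 9th vertex is n8.

n8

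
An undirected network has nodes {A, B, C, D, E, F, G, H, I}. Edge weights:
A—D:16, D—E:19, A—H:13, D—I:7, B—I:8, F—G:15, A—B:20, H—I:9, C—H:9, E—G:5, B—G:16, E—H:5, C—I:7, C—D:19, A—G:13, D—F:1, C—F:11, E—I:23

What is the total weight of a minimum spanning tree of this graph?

Prim's algorithm from F:
Step 1: cheapest edge leaving the tree is D—F (1); add D.
Step 2: cheapest edge leaving the tree is D—I (7); add I.
Step 3: cheapest edge leaving the tree is C—I (7); add C.
Step 4: cheapest edge leaving the tree is B—I (8); add B.
Step 5: cheapest edge leaving the tree is C—H (9); add H.
Step 6: cheapest edge leaving the tree is E—H (5); add E.
Step 7: cheapest edge leaving the tree is E—G (5); add G.
Step 8: cheapest edge leaving the tree is A—G (13); add A.
MST edges: D—F, D—I, C—I, B—I, C—H, E—H, E—G, A—G; total weight 1+7+7+8+9+5+5+13 = 55.

55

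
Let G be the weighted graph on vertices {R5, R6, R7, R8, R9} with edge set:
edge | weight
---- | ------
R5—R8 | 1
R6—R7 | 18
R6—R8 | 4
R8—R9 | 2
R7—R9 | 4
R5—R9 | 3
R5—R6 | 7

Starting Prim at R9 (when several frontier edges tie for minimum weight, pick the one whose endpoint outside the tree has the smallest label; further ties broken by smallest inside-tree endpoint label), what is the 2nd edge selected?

Prim, starting at R9.
Step 1: cheapest edge leaving the tree is R8—R9 (2); add R8.
Step 2: cheapest edge leaving the tree is R5—R8 (1); add R5.
Step 3: cheapest edge leaving the tree is R6—R8 (4); add R6.
Step 4: cheapest edge leaving the tree is R7—R9 (4); add R7.
The 2nd edge added is R5—R8.

R5-R8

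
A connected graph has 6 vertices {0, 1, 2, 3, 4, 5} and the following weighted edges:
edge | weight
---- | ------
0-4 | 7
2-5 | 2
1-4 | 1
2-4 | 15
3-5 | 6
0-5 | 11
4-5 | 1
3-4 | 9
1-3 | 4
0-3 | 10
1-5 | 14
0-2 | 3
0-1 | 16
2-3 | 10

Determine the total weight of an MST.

11

Kruskal: consider edges lightest-first.
1-4 (1): add. Components now {0} {1,4} {2} {3} {5}
4-5 (1): add. Components now {0} {1,4,5} {2} {3}
2-5 (2): add. Components now {0} {1,2,4,5} {3}
0-2 (3): add. Components now {0,1,2,4,5} {3}
1-3 (4): add. Components now {0,1,2,3,4,5}
MST edges: 1-4, 4-5, 2-5, 0-2, 1-3; total weight 1+1+2+3+4 = 11.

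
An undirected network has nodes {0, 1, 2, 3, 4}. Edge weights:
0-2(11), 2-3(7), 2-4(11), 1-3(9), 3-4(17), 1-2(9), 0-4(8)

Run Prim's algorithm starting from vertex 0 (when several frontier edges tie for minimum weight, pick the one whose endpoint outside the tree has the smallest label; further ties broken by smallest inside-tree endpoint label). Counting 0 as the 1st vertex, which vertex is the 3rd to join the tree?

2

Grow the tree from 0 using Prim:
Step 1: frontier [0-4 8, 0-2 11] → take 0-4 (8); add 4.
Step 2: frontier [0-2 11, 2-4 11, 3-4 17] → take 0-2 (11); add 2.
Step 3: frontier [2-3 7, 1-2 9, 3-4 17] → take 2-3 (7); add 3.
Step 4: frontier [1-2 9, 1-3 9] → take 1-2 (9); add 1.
Vertex order: 0, 4, 2, 3, 1. The 3rd vertex is 2.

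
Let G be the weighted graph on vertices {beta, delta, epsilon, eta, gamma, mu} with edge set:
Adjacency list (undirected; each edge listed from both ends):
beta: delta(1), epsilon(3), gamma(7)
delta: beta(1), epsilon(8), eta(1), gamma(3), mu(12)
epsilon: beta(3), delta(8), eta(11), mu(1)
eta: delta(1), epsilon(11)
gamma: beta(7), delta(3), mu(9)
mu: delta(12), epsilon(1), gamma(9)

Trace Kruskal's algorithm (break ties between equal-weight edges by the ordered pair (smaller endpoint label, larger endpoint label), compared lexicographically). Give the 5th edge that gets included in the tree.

delta-gamma

Sort edges by weight, then run Kruskal:
beta delta (1): add. Components now {gamma} {beta,delta} {mu} {eta} {epsilon}
delta eta (1): add. Components now {gamma} {beta,delta,eta} {mu} {epsilon}
epsilon mu (1): add. Components now {gamma} {beta,delta,eta} {epsilon,mu}
beta epsilon (3): add. Components now {gamma} {beta,delta,epsilon,eta,mu}
delta gamma (3): add. Components now {beta,delta,epsilon,eta,gamma,mu}
The 5th edge added is delta gamma.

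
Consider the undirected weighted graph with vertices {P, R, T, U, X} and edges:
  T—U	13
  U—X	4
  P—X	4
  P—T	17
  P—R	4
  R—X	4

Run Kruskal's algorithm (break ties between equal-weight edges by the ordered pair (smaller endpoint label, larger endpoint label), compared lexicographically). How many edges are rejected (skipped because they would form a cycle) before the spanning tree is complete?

Kruskal: consider edges lightest-first.
P—R (4): add — endpoints in different components.
P—X (4): add — endpoints in different components.
R—X (4): skip — R and X already connected.
U—X (4): add — endpoints in different components.
T—U (13): add — endpoints in different components.
Edges rejected before the tree was complete: 1.

1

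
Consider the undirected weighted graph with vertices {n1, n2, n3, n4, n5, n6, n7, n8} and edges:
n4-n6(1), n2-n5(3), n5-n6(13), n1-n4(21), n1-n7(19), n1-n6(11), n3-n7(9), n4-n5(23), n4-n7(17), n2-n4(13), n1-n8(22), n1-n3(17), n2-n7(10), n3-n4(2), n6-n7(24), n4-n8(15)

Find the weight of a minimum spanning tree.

51

Prim's algorithm from n8:
Step 1: cheapest edge leaving the tree is n4-n8 (15); add n4.
Step 2: cheapest edge leaving the tree is n4-n6 (1); add n6.
Step 3: cheapest edge leaving the tree is n3-n4 (2); add n3.
Step 4: cheapest edge leaving the tree is n3-n7 (9); add n7.
Step 5: cheapest edge leaving the tree is n2-n7 (10); add n2.
Step 6: cheapest edge leaving the tree is n2-n5 (3); add n5.
Step 7: cheapest edge leaving the tree is n1-n6 (11); add n1.
MST edges: n4-n8, n4-n6, n3-n4, n3-n7, n2-n7, n2-n5, n1-n6; total weight 15+1+2+9+10+3+11 = 51.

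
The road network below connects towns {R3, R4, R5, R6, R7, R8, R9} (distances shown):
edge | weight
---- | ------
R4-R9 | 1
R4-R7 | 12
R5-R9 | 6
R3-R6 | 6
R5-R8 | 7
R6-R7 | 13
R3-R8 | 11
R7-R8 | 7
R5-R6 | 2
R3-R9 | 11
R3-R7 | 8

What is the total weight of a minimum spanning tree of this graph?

29

Kruskal: consider edges lightest-first.
R4-R9 (1): add. Components now {R7} {R4,R9} {R6} {R8} {R3} {R5}
R5-R6 (2): add. Components now {R7} {R4,R9} {R5,R6} {R8} {R3}
R3-R6 (6): add. Components now {R7} {R4,R9} {R3,R5,R6} {R8}
R5-R9 (6): add. Components now {R7} {R3,R4,R5,R6,R9} {R8}
R5-R8 (7): add. Components now {R7} {R3,R4,R5,R6,R8,R9}
R7-R8 (7): add. Components now {R3,R4,R5,R6,R7,R8,R9}
MST edges: R4-R9, R5-R6, R3-R6, R5-R9, R5-R8, R7-R8; total weight 1+2+6+6+7+7 = 29.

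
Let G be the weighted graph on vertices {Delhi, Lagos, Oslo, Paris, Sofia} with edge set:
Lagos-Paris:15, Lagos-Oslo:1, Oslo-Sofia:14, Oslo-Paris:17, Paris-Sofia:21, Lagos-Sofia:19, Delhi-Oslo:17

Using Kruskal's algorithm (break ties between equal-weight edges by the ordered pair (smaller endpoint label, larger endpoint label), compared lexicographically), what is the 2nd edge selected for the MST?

Kruskal: consider edges lightest-first.
Lagos-Oslo (1): add — endpoints in different components.
Oslo-Sofia (14): add — endpoints in different components.
Lagos-Paris (15): add — endpoints in different components.
Delhi-Oslo (17): add — endpoints in different components.
The 2nd edge added is Oslo-Sofia.

Oslo-Sofia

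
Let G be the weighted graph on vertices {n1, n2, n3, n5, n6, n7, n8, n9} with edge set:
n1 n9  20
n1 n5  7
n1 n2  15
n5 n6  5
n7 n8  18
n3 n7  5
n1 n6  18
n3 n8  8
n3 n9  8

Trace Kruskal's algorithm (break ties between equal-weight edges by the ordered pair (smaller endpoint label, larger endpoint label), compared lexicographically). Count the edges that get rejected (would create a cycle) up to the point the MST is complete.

2

Kruskal: consider edges lightest-first.
n3 n7 (5): add — endpoints in different components.
n5 n6 (5): add — endpoints in different components.
n1 n5 (7): add — endpoints in different components.
n3 n8 (8): add — endpoints in different components.
n3 n9 (8): add — endpoints in different components.
n1 n2 (15): add — endpoints in different components.
n1 n6 (18): skip — n6 and n1 already connected.
n7 n8 (18): skip — n7 and n8 already connected.
n1 n9 (20): add — endpoints in different components.
Edges rejected before the tree was complete: 2.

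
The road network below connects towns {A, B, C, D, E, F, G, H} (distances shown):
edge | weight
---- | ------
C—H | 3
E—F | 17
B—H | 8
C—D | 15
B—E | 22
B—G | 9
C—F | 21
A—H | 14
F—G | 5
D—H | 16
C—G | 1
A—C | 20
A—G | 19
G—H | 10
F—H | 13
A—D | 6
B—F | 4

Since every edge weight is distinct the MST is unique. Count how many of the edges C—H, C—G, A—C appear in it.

Kruskal's algorithm — process edges by increasing weight (ties by edge label):
C—G (1): add — endpoints in different components.
C—H (3): add — endpoints in different components.
B—F (4): add — endpoints in different components.
F—G (5): add — endpoints in different components.
A—D (6): add — endpoints in different components.
B—H (8): skip — B and H already connected.
B—G (9): skip — B and G already connected.
G—H (10): skip — G and H already connected.
F—H (13): skip — F and H already connected.
A—H (14): add — endpoints in different components.
C—D (15): skip — C and D already connected.
D—H (16): skip — D and H already connected.
E—F (17): add — endpoints in different components.
MST edge set: {C—G, C—H, B—F, F—G, A—D, A—H, E—F}.
Of the listed edges, {C—H, C—G} are in the MST → 2.

2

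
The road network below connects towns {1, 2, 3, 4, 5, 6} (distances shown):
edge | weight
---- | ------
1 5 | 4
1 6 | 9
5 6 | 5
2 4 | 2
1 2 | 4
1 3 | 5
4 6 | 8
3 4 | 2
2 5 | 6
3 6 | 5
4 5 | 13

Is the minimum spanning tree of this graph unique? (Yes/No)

Kruskal's algorithm — process edges by increasing weight (ties by edge label):
2 4 (2): add — endpoints in different components.
3 4 (2): add — endpoints in different components.
1 2 (4): add — endpoints in different components.
1 5 (4): add — endpoints in different components.
1 3 (5): skip — 1 and 3 already connected.
3 6 (5): add — endpoints in different components.
Non-tree edge 5 6 has weight 5, equal to the heaviest edge on its tree cycle — swapping gives another MST of the same weight. Not unique.

No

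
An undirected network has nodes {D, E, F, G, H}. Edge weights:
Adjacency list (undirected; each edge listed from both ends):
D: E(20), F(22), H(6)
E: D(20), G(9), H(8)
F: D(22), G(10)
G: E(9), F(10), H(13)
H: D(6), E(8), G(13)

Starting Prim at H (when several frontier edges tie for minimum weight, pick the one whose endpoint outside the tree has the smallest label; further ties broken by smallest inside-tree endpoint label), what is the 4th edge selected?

F-G

Prim's algorithm from H:
Step 1: cheapest edge leaving the tree is D–H (6); add D.
Step 2: cheapest edge leaving the tree is E–H (8); add E.
Step 3: cheapest edge leaving the tree is E–G (9); add G.
Step 4: cheapest edge leaving the tree is F–G (10); add F.
The 4th edge added is F–G.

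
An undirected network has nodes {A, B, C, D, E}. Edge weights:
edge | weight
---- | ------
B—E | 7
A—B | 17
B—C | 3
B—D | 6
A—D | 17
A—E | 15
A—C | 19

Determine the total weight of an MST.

Sort edges by weight, then run Kruskal:
B—C (3): add. Components now {A} {B,C} {D} {E}
B—D (6): add. Components now {A} {B,C,D} {E}
B—E (7): add. Components now {A} {B,C,D,E}
A—E (15): add. Components now {A,B,C,D,E}
MST edges: B—C, B—D, B—E, A—E; total weight 3+6+7+15 = 31.

31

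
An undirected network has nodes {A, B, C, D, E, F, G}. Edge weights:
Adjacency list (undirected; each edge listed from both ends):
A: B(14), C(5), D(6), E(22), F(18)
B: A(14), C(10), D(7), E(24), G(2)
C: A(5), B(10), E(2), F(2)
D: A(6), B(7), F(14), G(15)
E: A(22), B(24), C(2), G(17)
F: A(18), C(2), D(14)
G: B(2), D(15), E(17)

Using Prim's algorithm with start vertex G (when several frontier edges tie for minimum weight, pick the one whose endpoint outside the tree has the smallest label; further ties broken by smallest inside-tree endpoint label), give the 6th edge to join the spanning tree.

Prim, starting at G.
Step 1: cheapest edge leaving the tree is B-G (2); add B.
Step 2: cheapest edge leaving the tree is B-D (7); add D.
Step 3: cheapest edge leaving the tree is A-D (6); add A.
Step 4: cheapest edge leaving the tree is A-C (5); add C.
Step 5: cheapest edge leaving the tree is C-E (2); add E.
Step 6: cheapest edge leaving the tree is C-F (2); add F.
The 6th edge added is C-F.

C-F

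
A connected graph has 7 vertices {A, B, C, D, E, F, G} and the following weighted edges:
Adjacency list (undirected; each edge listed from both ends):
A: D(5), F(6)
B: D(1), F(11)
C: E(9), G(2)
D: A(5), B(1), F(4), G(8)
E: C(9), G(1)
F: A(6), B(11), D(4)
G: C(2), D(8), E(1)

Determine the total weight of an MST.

Grow the tree from D using Prim:
Step 1: cheapest edge leaving the tree is B—D (1); add B.
Step 2: cheapest edge leaving the tree is D—F (4); add F.
Step 3: cheapest edge leaving the tree is A—D (5); add A.
Step 4: cheapest edge leaving the tree is D—G (8); add G.
Step 5: cheapest edge leaving the tree is E—G (1); add E.
Step 6: cheapest edge leaving the tree is C—G (2); add C.
MST edges: B—D, D—F, A—D, D—G, E—G, C—G; total weight 1+4+5+8+1+2 = 21.

21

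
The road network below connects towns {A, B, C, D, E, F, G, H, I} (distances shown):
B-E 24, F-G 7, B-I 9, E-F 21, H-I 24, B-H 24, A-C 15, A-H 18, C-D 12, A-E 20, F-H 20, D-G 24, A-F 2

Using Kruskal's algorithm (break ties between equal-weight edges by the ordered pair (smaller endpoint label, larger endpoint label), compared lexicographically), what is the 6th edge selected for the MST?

Sort edges by weight, then run Kruskal:
A-F (2): add — endpoints in different components.
F-G (7): add — endpoints in different components.
B-I (9): add — endpoints in different components.
C-D (12): add — endpoints in different components.
A-C (15): add — endpoints in different components.
A-H (18): add — endpoints in different components.
A-E (20): add — endpoints in different components.
F-H (20): skip — F and H already connected.
E-F (21): skip — E and F already connected.
B-E (24): add — endpoints in different components.
The 6th edge added is A-H.

A-H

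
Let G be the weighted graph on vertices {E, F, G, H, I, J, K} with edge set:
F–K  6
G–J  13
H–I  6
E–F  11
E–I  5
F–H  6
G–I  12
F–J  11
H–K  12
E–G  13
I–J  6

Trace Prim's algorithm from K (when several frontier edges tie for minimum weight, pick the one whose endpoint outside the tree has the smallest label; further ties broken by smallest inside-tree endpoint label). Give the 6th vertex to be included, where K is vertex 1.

Grow the tree from K using Prim:
Step 1: frontier [F–K 6, H–K 12] → take F–K (6); add F.
Step 2: frontier [F–H 6, E–F 11, F–J 11, H–K 12] → take F–H (6); add H.
Step 3: frontier [E–F 11, F–J 11, H–I 6] → take H–I (6); add I.
Step 4: frontier [E–F 11, F–J 11, E–I 5, I–J 6, G–I 12] → take E–I (5); add E.
Step 5: frontier [E–G 13, F–J 11, I–J 6, G–I 12] → take I–J (6); add J.
Step 6: frontier [E–G 13, G–I 12, G–J 13] → take G–I (12); add G.
Vertex order: K, F, H, I, E, J, G. The 6th vertex is J.

J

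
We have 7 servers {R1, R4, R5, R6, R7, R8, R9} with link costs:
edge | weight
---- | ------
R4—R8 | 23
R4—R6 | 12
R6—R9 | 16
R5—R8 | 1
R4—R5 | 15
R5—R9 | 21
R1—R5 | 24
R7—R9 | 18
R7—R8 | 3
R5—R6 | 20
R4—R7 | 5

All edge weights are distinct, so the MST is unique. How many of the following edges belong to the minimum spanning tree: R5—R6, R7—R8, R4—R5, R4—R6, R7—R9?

Kruskal's algorithm — process edges by increasing weight (ties by edge label):
R5—R8 (1): add — endpoints in different components.
R7—R8 (3): add — endpoints in different components.
R4—R7 (5): add — endpoints in different components.
R4—R6 (12): add — endpoints in different components.
R4—R5 (15): skip — R4 and R5 already connected.
R6—R9 (16): add — endpoints in different components.
R7—R9 (18): skip — R7 and R9 already connected.
R5—R6 (20): skip — R6 and R5 already connected.
R5—R9 (21): skip — R9 and R5 already connected.
R4—R8 (23): skip — R4 and R8 already connected.
R1—R5 (24): add — endpoints in different components.
MST edge set: {R5—R8, R7—R8, R4—R7, R4—R6, R6—R9, R1—R5}.
Of the listed edges, {R7—R8, R4—R6} are in the MST → 2.

2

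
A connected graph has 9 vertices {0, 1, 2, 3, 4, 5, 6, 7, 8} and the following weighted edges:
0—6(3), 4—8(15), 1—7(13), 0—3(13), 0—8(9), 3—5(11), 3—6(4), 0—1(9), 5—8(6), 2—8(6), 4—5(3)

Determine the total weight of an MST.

Prim, starting at 6.
Step 1: cheapest edge leaving the tree is 0—6 (3); add 0.
Step 2: cheapest edge leaving the tree is 3—6 (4); add 3.
Step 3: cheapest edge leaving the tree is 0—1 (9); add 1.
Step 4: cheapest edge leaving the tree is 0—8 (9); add 8.
Step 5: cheapest edge leaving the tree is 2—8 (6); add 2.
Step 6: cheapest edge leaving the tree is 5—8 (6); add 5.
Step 7: cheapest edge leaving the tree is 4—5 (3); add 4.
Step 8: cheapest edge leaving the tree is 1—7 (13); add 7.
MST edges: 0—6, 3—6, 0—1, 0—8, 2—8, 5—8, 4—5, 1—7; total weight 3+4+9+9+6+6+3+13 = 53.

53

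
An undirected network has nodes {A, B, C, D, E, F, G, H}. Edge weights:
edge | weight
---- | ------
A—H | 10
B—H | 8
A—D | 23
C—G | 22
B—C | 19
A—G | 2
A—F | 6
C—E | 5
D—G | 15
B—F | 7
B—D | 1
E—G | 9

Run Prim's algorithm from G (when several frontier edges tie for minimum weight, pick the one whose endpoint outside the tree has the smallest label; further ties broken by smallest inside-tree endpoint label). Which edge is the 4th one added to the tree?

Grow the tree from G using Prim:
Step 1: frontier [A—G 2, E—G 9, D—G 15, C—G 22] → take A—G (2); add A.
Step 2: frontier [A—F 6, A—H 10, A—D 23, E—G 9, D—G 15, C—G 22] → take A—F (6); add F.
Step 3: frontier [A—H 10, A—D 23, B—F 7, E—G 9, D—G 15, C—G 22] → take B—F (7); add B.
Step 4: frontier [A—H 10, A—D 23, B—D 1, B—H 8, B—C 19, E—G 9, D—G 15, C—G 22] → take B—D (1); add D.
Step 5: frontier [A—H 10, B—H 8, B—C 19, E—G 9, C—G 22] → take B—H (8); add H.
Step 6: frontier [B—C 19, E—G 9, C—G 22] → take E—G (9); add E.
Step 7: frontier [B—C 19, C—E 5, C—G 22] → take C—E (5); add C.
The 4th edge added is B—D.

B-D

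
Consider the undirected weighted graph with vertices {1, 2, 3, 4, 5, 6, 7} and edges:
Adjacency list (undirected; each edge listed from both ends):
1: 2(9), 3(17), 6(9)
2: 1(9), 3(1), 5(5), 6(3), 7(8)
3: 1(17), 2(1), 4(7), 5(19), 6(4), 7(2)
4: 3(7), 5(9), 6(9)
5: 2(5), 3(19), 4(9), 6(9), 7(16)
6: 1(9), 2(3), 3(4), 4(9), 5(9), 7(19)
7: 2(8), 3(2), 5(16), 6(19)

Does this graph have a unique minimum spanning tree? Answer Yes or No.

Kruskal: consider edges lightest-first.
2—3 (1): add. Components now {1} {2,3} {4} {5} {6} {7}
3—7 (2): add. Components now {1} {2,3,7} {4} {5} {6}
2—6 (3): add. Components now {1} {2,3,6,7} {4} {5}
3—6 (4): skip — 3 and 6 already connected.
2—5 (5): add. Components now {1} {2,3,5,6,7} {4}
3—4 (7): add. Components now {1} {2,3,4,5,6,7}
2—7 (8): skip — 2 and 7 already connected.
1—2 (9): add. Components now {1,2,3,4,5,6,7}
Non-tree edge 1—6 has weight 9, equal to the heaviest edge on its tree cycle — swapping gives another MST of the same weight. Not unique.

No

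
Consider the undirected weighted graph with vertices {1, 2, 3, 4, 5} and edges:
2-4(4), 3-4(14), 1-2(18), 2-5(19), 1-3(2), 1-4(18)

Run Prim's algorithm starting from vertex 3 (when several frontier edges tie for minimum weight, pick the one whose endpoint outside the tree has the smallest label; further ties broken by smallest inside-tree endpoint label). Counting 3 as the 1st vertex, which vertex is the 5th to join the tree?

5

Prim, starting at 3.
Step 1: frontier [1-3 2, 3-4 14] → take 1-3 (2); add 1.
Step 2: frontier [1-2 18, 1-4 18, 3-4 14] → take 3-4 (14); add 4.
Step 3: frontier [1-2 18, 2-4 4] → take 2-4 (4); add 2.
Step 4: frontier [2-5 19] → take 2-5 (19); add 5.
Vertex order: 3, 1, 4, 2, 5. The 5th vertex is 5.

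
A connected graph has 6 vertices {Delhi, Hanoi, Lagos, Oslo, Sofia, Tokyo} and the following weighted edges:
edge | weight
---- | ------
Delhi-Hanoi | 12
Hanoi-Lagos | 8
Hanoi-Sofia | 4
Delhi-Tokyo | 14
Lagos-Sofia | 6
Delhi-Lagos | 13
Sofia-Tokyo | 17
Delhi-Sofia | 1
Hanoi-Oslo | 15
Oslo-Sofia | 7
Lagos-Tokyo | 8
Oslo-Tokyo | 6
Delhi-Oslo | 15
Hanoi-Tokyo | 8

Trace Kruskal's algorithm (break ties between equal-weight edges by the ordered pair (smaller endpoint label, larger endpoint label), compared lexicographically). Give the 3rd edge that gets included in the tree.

Lagos-Sofia

Sort edges by weight, then run Kruskal:
Delhi-Sofia (1): add. Components now {Hanoi} {Delhi,Sofia} {Oslo} {Tokyo} {Lagos}
Hanoi-Sofia (4): add. Components now {Delhi,Hanoi,Sofia} {Oslo} {Tokyo} {Lagos}
Lagos-Sofia (6): add. Components now {Delhi,Hanoi,Lagos,Sofia} {Oslo} {Tokyo}
Oslo-Tokyo (6): add. Components now {Delhi,Hanoi,Lagos,Sofia} {Oslo,Tokyo}
Oslo-Sofia (7): add. Components now {Delhi,Hanoi,Lagos,Oslo,Sofia,Tokyo}
The 3rd edge added is Lagos-Sofia.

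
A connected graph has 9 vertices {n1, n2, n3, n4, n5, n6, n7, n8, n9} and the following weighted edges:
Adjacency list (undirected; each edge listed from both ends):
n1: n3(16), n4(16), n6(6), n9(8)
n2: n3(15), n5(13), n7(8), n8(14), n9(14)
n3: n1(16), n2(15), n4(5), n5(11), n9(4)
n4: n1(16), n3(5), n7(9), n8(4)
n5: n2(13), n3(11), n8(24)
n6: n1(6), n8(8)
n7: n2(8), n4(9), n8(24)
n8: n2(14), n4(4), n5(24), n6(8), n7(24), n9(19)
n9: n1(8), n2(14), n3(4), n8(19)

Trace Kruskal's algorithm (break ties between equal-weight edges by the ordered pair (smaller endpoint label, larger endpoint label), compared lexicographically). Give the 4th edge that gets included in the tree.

n1-n6

Kruskal: consider edges lightest-first.
n3-n9 (4): add — endpoints in different components.
n4-n8 (4): add — endpoints in different components.
n3-n4 (5): add — endpoints in different components.
n1-n6 (6): add — endpoints in different components.
n1-n9 (8): add — endpoints in different components.
n2-n7 (8): add — endpoints in different components.
n6-n8 (8): skip — n6 and n8 already connected.
n4-n7 (9): add — endpoints in different components.
n3-n5 (11): add — endpoints in different components.
The 4th edge added is n1-n6.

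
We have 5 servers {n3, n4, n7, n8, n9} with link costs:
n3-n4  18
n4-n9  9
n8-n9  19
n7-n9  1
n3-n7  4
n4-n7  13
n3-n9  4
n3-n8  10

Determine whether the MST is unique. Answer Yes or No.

Sort edges by weight, then run Kruskal:
n7-n9 (1): add — endpoints in different components.
n3-n7 (4): add — endpoints in different components.
n3-n9 (4): skip — n9 and n3 already connected.
n4-n9 (9): add — endpoints in different components.
n3-n8 (10): add — endpoints in different components.
Non-tree edge n3-n9 has weight 4, equal to the heaviest edge on its tree cycle — swapping gives another MST of the same weight. Not unique.

No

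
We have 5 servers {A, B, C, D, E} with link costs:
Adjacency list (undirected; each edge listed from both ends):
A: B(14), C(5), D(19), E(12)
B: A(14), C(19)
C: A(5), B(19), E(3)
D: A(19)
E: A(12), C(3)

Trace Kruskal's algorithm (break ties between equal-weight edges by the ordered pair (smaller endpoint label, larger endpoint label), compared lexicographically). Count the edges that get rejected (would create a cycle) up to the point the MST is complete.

1

Kruskal's algorithm — process edges by increasing weight (ties by edge label):
C–E (3): add — endpoints in different components.
A–C (5): add — endpoints in different components.
A–E (12): skip — A and E already connected.
A–B (14): add — endpoints in different components.
A–D (19): add — endpoints in different components.
Edges rejected before the tree was complete: 1.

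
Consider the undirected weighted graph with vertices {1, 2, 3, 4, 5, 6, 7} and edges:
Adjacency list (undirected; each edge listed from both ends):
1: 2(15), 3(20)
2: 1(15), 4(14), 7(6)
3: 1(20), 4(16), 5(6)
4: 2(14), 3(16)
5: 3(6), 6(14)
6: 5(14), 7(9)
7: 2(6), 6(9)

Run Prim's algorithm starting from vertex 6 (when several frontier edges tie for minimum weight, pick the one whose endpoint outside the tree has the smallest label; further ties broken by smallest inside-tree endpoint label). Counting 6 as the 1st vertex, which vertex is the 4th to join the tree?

Grow the tree from 6 using Prim:
Step 1: cheapest edge leaving the tree is 6 7 (9); add 7.
Step 2: cheapest edge leaving the tree is 2 7 (6); add 2.
Step 3: cheapest edge leaving the tree is 2 4 (14); add 4.
Step 4: cheapest edge leaving the tree is 5 6 (14); add 5.
Step 5: cheapest edge leaving the tree is 3 5 (6); add 3.
Step 6: cheapest edge leaving the tree is 1 2 (15); add 1.
Vertex order: 6, 7, 2, 4, 5, 3, 1. The 4th vertex is 4.

4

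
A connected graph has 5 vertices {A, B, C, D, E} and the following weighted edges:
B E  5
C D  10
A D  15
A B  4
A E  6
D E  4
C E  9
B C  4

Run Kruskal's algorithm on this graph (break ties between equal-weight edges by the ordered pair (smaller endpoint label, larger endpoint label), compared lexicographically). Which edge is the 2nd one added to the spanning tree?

B-C

Kruskal's algorithm — process edges by increasing weight (ties by edge label):
A B (4): add. Components now {A,B} {C} {D} {E}
B C (4): add. Components now {A,B,C} {D} {E}
D E (4): add. Components now {A,B,C} {D,E}
B E (5): add. Components now {A,B,C,D,E}
The 2nd edge added is B C.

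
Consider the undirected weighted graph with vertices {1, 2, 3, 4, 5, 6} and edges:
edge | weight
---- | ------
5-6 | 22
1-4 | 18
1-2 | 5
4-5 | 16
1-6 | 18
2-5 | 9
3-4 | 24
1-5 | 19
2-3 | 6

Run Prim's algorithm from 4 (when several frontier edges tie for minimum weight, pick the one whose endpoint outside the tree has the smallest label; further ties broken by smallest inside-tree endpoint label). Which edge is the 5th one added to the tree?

1-6

Prim, starting at 4.
Step 1: cheapest edge leaving the tree is 4-5 (16); add 5.
Step 2: cheapest edge leaving the tree is 2-5 (9); add 2.
Step 3: cheapest edge leaving the tree is 1-2 (5); add 1.
Step 4: cheapest edge leaving the tree is 2-3 (6); add 3.
Step 5: cheapest edge leaving the tree is 1-6 (18); add 6.
The 5th edge added is 1-6.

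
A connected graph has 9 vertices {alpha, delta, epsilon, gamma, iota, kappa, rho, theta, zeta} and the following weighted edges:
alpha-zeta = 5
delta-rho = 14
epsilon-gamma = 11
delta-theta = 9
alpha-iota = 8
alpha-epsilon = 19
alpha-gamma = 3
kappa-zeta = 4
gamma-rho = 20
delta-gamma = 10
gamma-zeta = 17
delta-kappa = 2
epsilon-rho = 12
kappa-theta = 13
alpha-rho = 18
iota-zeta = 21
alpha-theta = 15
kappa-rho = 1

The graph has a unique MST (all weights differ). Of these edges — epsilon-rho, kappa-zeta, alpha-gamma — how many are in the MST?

Kruskal's algorithm — process edges by increasing weight (ties by edge label):
kappa-rho (1): add — endpoints in different components.
delta-kappa (2): add — endpoints in different components.
alpha-gamma (3): add — endpoints in different components.
kappa-zeta (4): add — endpoints in different components.
alpha-zeta (5): add — endpoints in different components.
alpha-iota (8): add — endpoints in different components.
delta-theta (9): add — endpoints in different components.
delta-gamma (10): skip — delta and gamma already connected.
epsilon-gamma (11): add — endpoints in different components.
MST edge set: {kappa-rho, delta-kappa, alpha-gamma, kappa-zeta, alpha-zeta, alpha-iota, delta-theta, epsilon-gamma}.
Of the listed edges, {kappa-zeta, alpha-gamma} are in the MST → 2.

2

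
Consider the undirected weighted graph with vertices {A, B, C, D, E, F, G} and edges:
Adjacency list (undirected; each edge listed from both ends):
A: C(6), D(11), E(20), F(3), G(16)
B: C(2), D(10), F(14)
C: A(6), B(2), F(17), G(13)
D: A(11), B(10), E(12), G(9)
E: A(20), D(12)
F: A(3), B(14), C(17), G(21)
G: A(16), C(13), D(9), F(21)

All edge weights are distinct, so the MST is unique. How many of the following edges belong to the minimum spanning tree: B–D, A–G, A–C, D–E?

3

Kruskal: consider edges lightest-first.
B–C (2): add. Components now {A} {B,C} {D} {E} {F} {G}
A–F (3): add. Components now {A,F} {B,C} {D} {E} {G}
A–C (6): add. Components now {A,B,C,F} {D} {E} {G}
D–G (9): add. Components now {A,B,C,F} {D,G} {E}
B–D (10): add. Components now {A,B,C,D,F,G} {E}
A–D (11): skip — A and D already connected.
D–E (12): add. Components now {A,B,C,D,E,F,G}
MST edge set: {B–C, A–F, A–C, D–G, B–D, D–E}.
Of the listed edges, {B–D, A–C, D–E} are in the MST → 3.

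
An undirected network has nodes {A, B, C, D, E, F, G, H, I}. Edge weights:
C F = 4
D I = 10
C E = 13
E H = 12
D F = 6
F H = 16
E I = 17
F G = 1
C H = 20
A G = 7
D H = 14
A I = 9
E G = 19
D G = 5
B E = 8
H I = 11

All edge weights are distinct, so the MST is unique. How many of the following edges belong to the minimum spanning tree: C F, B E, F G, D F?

Kruskal's algorithm — process edges by increasing weight (ties by edge label):
F G (1): add — endpoints in different components.
C F (4): add — endpoints in different components.
D G (5): add — endpoints in different components.
D F (6): skip — D and F already connected.
A G (7): add — endpoints in different components.
B E (8): add — endpoints in different components.
A I (9): add — endpoints in different components.
D I (10): skip — D and I already connected.
H I (11): add — endpoints in different components.
E H (12): add — endpoints in different components.
MST edge set: {F G, C F, D G, A G, B E, A I, H I, E H}.
Of the listed edges, {C F, B E, F G} are in the MST → 3.

3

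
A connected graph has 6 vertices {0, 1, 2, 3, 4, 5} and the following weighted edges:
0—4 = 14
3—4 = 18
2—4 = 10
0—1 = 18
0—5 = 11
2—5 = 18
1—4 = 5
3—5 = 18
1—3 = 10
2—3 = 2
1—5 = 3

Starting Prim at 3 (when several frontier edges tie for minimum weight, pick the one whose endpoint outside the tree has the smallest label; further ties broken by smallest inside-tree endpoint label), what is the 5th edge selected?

Prim's algorithm from 3:
Step 1: cheapest edge leaving the tree is 2—3 (2); add 2.
Step 2: cheapest edge leaving the tree is 1—3 (10); add 1.
Step 3: cheapest edge leaving the tree is 1—5 (3); add 5.
Step 4: cheapest edge leaving the tree is 1—4 (5); add 4.
Step 5: cheapest edge leaving the tree is 0—5 (11); add 0.
The 5th edge added is 0—5.

0-5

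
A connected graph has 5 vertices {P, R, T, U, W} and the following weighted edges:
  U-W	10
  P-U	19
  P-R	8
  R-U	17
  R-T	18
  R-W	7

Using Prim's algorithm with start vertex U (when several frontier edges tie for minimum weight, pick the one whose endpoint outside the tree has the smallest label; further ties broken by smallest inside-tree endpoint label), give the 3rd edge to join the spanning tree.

Prim's algorithm from U:
Step 1: frontier [U-W 10, R-U 17, P-U 19] → take U-W (10); add W.
Step 2: frontier [R-U 17, P-U 19, R-W 7] → take R-W (7); add R.
Step 3: frontier [P-R 8, R-T 18, P-U 19] → take P-R (8); add P.
Step 4: frontier [R-T 18] → take R-T (18); add T.
The 3rd edge added is P-R.

P-R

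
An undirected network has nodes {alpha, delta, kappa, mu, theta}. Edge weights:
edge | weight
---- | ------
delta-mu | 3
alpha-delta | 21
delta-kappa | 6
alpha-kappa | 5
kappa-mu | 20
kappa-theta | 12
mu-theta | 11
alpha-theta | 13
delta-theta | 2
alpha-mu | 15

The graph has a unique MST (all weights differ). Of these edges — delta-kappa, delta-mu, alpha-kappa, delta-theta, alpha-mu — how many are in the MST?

Kruskal's algorithm — process edges by increasing weight (ties by edge label):
delta-theta (2): add — endpoints in different components.
delta-mu (3): add — endpoints in different components.
alpha-kappa (5): add — endpoints in different components.
delta-kappa (6): add — endpoints in different components.
MST edge set: {delta-theta, delta-mu, alpha-kappa, delta-kappa}.
Of the listed edges, {delta-kappa, delta-mu, alpha-kappa, delta-theta} are in the MST → 4.

4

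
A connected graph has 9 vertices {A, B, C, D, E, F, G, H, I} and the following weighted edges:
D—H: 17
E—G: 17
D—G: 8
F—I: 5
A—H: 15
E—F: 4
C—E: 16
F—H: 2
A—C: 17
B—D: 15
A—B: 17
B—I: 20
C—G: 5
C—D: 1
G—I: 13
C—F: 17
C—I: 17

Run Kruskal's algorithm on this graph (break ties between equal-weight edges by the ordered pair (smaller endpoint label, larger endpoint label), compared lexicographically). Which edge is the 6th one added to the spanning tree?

Kruskal's algorithm — process edges by increasing weight (ties by edge label):
C—D (1): add — endpoints in different components.
F—H (2): add — endpoints in different components.
E—F (4): add — endpoints in different components.
C—G (5): add — endpoints in different components.
F—I (5): add — endpoints in different components.
D—G (8): skip — D and G already connected.
G—I (13): add — endpoints in different components.
A—H (15): add — endpoints in different components.
B—D (15): add — endpoints in different components.
The 6th edge added is G—I.

G-I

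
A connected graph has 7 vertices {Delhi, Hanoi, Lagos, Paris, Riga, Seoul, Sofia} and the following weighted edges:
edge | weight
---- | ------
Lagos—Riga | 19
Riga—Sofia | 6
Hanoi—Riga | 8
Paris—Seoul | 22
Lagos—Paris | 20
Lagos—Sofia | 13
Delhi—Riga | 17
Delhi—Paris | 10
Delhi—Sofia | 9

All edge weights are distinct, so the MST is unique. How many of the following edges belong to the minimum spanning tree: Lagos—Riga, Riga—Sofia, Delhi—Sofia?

2

Sort edges by weight, then run Kruskal:
Riga—Sofia (6): add. Components now {Paris} {Riga,Sofia} {Seoul} {Lagos} {Delhi} {Hanoi}
Hanoi—Riga (8): add. Components now {Paris} {Hanoi,Riga,Sofia} {Seoul} {Lagos} {Delhi}
Delhi—Sofia (9): add. Components now {Paris} {Delhi,Hanoi,Riga,Sofia} {Seoul} {Lagos}
Delhi—Paris (10): add. Components now {Delhi,Hanoi,Paris,Riga,Sofia} {Seoul} {Lagos}
Lagos—Sofia (13): add. Components now {Delhi,Hanoi,Lagos,Paris,Riga,Sofia} {Seoul}
Delhi—Riga (17): skip — Riga and Delhi already connected.
Lagos—Riga (19): skip — Riga and Lagos already connected.
Lagos—Paris (20): skip — Paris and Lagos already connected.
Paris—Seoul (22): add. Components now {Delhi,Hanoi,Lagos,Paris,Riga,Seoul,Sofia}
MST edge set: {Riga—Sofia, Hanoi—Riga, Delhi—Sofia, Delhi—Paris, Lagos—Sofia, Paris—Seoul}.
Of the listed edges, {Riga—Sofia, Delhi—Sofia} are in the MST → 2.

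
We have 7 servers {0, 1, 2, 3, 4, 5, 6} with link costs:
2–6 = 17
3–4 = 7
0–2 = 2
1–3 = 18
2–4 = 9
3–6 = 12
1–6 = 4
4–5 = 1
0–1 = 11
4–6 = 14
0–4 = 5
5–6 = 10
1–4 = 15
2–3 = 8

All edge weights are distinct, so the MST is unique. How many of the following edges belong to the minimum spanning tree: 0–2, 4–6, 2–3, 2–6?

Kruskal's algorithm — process edges by increasing weight (ties by edge label):
4–5 (1): add. Components now {0} {1} {2} {3} {4,5} {6}
0–2 (2): add. Components now {0,2} {1} {3} {4,5} {6}
1–6 (4): add. Components now {0,2} {1,6} {3} {4,5}
0–4 (5): add. Components now {0,2,4,5} {1,6} {3}
3–4 (7): add. Components now {0,2,3,4,5} {1,6}
2–3 (8): skip — 2 and 3 already connected.
2–4 (9): skip — 2 and 4 already connected.
5–6 (10): add. Components now {0,1,2,3,4,5,6}
MST edge set: {4–5, 0–2, 1–6, 0–4, 3–4, 5–6}.
Of the listed edges, {0–2} are in the MST → 1.

1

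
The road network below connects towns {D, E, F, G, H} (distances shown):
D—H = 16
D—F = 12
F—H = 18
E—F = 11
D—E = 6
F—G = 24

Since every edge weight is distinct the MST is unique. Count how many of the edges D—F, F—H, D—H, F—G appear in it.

Kruskal: consider edges lightest-first.
D—E (6): add — endpoints in different components.
E—F (11): add — endpoints in different components.
D—F (12): skip — D and F already connected.
D—H (16): add — endpoints in different components.
F—H (18): skip — F and H already connected.
F—G (24): add — endpoints in different components.
MST edge set: {D—E, E—F, D—H, F—G}.
Of the listed edges, {D—H, F—G} are in the MST → 2.

2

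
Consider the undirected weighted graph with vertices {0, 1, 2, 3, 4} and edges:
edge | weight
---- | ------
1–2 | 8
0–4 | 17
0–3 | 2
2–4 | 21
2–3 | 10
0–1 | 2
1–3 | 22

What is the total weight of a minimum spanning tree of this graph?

Prim, starting at 3.
Step 1: cheapest edge leaving the tree is 0–3 (2); add 0.
Step 2: cheapest edge leaving the tree is 0–1 (2); add 1.
Step 3: cheapest edge leaving the tree is 1–2 (8); add 2.
Step 4: cheapest edge leaving the tree is 0–4 (17); add 4.
MST edges: 0–3, 0–1, 1–2, 0–4; total weight 2+2+8+17 = 29.

29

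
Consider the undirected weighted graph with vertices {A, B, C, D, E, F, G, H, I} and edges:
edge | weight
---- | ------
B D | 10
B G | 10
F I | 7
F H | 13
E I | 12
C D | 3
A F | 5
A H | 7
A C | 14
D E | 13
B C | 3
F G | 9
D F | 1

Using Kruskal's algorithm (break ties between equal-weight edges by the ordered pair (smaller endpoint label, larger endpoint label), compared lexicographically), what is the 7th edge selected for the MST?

Sort edges by weight, then run Kruskal:
D F (1): add — endpoints in different components.
B C (3): add — endpoints in different components.
C D (3): add — endpoints in different components.
A F (5): add — endpoints in different components.
A H (7): add — endpoints in different components.
F I (7): add — endpoints in different components.
F G (9): add — endpoints in different components.
B D (10): skip — B and D already connected.
B G (10): skip — B and G already connected.
E I (12): add — endpoints in different components.
The 7th edge added is F G.

F-G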